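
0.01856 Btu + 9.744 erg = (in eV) 1.222e+20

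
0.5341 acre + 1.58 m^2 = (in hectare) 0.2163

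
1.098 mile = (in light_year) 1.868e-13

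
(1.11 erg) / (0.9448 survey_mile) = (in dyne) 7.3e-06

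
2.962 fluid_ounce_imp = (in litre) 0.08416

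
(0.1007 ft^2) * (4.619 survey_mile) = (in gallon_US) 1.837e+04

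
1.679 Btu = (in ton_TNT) 4.234e-07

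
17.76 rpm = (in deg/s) 106.6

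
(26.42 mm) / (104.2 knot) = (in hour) 1.369e-07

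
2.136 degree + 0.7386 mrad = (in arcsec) 7842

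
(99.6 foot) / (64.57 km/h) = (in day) 1.959e-05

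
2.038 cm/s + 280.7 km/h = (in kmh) 280.8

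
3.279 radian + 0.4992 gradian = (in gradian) 209.2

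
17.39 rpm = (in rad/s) 1.821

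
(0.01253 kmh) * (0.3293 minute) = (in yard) 0.07521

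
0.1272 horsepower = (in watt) 94.85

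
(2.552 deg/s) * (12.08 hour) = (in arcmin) 6.659e+06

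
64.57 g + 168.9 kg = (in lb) 372.5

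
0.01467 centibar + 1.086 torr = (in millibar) 1.595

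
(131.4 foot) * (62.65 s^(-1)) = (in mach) 7.369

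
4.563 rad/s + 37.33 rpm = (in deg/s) 485.4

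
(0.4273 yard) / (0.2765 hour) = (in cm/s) 0.03925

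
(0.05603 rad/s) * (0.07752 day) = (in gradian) 2.389e+04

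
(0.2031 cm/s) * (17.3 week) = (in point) 6.024e+07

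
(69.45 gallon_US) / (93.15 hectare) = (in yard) 3.087e-07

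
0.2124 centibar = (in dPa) 2124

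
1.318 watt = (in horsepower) 0.001767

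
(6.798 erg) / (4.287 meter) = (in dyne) 0.01586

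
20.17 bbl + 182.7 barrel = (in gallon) 8521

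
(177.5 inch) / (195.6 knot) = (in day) 5.186e-07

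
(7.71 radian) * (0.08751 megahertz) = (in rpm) 6.443e+06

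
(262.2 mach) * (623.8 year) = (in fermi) 1.756e+30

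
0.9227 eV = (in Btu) 1.401e-22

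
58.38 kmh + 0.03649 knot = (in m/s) 16.24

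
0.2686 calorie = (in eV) 7.014e+18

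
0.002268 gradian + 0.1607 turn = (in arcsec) 2.083e+05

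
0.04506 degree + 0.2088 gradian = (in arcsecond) 838.7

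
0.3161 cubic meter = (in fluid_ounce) 1.069e+04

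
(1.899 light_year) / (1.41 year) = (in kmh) 1.455e+09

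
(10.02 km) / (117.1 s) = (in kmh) 308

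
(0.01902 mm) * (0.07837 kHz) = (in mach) 4.378e-06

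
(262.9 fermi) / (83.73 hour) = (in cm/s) 8.722e-17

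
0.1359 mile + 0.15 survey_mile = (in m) 460.1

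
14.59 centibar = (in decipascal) 1.459e+05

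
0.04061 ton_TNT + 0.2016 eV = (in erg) 1.699e+15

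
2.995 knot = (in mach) 0.004525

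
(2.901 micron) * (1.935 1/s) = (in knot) 1.091e-05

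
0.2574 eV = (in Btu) 3.909e-23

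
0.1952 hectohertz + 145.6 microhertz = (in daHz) 1.952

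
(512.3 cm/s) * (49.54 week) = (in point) 4.351e+11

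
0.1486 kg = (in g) 148.6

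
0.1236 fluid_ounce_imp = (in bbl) 2.209e-05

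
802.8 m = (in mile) 0.4988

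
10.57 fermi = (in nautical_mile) 5.707e-18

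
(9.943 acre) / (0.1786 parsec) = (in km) 7.301e-15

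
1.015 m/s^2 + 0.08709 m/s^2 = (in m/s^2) 1.102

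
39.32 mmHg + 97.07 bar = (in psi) 1409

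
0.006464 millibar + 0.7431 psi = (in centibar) 5.124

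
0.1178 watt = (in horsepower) 0.000158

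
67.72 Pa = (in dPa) 677.2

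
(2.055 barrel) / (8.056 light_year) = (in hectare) 4.287e-22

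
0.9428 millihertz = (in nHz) 9.428e+05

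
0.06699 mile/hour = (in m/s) 0.02995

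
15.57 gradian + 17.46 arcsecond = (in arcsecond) 5.046e+04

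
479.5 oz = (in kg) 13.59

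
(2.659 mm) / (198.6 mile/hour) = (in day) 3.466e-10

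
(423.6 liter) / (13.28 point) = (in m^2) 90.42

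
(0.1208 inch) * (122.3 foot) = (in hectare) 1.144e-05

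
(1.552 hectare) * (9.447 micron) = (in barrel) 0.9222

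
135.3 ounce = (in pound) 8.456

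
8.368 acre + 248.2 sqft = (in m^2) 3.389e+04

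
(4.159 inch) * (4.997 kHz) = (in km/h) 1900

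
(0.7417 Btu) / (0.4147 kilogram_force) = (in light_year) 2.034e-14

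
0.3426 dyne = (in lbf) 7.702e-07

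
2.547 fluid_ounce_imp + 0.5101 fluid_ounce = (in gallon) 0.0231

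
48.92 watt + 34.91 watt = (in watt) 83.83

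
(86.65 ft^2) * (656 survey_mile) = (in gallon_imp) 1.869e+09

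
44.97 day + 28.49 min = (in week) 6.427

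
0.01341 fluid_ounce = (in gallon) 0.0001048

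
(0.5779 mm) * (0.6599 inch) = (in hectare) 9.686e-10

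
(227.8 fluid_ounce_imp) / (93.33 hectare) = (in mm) 6.935e-06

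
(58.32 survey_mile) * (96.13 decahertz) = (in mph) 2.018e+08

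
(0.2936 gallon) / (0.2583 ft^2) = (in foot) 0.1519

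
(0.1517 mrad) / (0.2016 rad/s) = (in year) 2.386e-11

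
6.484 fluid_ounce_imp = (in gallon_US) 0.04867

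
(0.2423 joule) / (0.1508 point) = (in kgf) 464.4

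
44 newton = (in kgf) 4.487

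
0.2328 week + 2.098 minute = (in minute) 2349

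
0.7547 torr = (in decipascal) 1006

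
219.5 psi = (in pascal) 1.513e+06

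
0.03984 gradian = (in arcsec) 129.1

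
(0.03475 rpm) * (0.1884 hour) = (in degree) 141.4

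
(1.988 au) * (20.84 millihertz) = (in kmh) 2.231e+10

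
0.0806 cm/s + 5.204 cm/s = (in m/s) 0.05285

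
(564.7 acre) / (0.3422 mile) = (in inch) 1.634e+05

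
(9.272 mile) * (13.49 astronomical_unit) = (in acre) 7.441e+12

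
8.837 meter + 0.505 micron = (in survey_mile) 0.005491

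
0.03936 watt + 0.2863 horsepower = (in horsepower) 0.2864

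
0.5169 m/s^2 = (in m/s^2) 0.5169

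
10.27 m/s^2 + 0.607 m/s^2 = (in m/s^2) 10.88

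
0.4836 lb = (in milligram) 2.194e+05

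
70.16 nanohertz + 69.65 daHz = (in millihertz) 6.965e+05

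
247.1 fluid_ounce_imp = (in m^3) 0.007021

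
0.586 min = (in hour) 0.009767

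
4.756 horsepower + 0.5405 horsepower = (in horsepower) 5.297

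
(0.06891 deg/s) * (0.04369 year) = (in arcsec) 3.418e+08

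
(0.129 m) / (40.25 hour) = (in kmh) 3.205e-06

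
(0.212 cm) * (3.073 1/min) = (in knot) 0.0002111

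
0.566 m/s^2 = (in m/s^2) 0.566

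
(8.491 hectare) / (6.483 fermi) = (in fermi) 1.31e+34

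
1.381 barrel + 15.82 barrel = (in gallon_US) 722.4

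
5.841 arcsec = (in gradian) 0.001803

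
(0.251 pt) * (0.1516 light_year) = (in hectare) 1.27e+07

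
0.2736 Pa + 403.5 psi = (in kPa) 2782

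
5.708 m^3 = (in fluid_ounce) 1.93e+05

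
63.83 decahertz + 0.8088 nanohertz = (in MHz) 0.0006383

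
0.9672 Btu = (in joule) 1020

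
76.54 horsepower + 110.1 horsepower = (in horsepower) 186.6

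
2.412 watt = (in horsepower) 0.003235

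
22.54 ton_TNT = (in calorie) 2.254e+10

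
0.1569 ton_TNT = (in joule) 6.565e+08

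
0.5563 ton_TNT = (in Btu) 2.206e+06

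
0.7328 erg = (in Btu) 6.946e-11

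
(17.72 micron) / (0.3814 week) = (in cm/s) 7.682e-09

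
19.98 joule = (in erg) 1.998e+08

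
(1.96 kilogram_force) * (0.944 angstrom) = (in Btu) 1.72e-12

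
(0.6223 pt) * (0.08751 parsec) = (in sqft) 6.381e+12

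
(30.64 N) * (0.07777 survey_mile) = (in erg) 3.835e+10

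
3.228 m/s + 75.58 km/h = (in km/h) 87.2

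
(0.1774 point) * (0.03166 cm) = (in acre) 4.896e-12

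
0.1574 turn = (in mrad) 989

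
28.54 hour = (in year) 0.003258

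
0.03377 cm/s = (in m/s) 0.0003377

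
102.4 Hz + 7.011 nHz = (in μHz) 1.024e+08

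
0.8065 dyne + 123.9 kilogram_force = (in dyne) 1.215e+08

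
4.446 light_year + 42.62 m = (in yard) 4.6e+16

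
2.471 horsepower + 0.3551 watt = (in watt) 1843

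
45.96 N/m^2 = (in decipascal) 459.6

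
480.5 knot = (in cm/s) 2.472e+04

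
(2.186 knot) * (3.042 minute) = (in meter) 205.3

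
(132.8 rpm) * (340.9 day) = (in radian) 4.096e+08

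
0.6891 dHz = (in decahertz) 0.006891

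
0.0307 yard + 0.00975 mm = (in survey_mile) 1.745e-05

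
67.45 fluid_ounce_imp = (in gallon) 0.5063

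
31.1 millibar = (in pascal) 3110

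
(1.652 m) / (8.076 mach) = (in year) 1.905e-11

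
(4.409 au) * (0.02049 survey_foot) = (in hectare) 4.119e+05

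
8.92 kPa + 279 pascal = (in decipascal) 9.199e+04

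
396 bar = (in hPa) 3.96e+05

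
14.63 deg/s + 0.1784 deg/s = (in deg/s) 14.81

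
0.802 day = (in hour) 19.25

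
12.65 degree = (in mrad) 220.8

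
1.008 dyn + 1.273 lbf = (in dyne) 5.663e+05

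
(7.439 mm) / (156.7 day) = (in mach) 1.614e-12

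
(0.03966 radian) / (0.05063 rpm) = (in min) 0.1247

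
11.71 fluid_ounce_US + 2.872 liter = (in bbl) 0.02024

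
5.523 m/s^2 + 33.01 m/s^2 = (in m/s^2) 38.53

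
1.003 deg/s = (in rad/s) 0.01751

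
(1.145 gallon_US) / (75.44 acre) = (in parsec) 4.601e-25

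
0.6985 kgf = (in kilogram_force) 0.6985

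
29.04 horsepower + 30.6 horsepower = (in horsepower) 59.64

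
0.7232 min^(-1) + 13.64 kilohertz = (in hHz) 136.4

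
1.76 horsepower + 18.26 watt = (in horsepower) 1.784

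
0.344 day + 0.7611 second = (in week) 0.04914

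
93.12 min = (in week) 0.009238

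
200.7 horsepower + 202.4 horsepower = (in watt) 3.006e+05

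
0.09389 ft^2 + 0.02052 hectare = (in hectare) 0.02052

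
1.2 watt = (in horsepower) 0.001609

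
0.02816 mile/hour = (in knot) 0.02447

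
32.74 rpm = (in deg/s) 196.4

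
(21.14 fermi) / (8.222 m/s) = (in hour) 7.142e-19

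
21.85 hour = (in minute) 1311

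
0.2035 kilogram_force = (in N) 1.996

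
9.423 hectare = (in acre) 23.28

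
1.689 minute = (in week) 0.0001676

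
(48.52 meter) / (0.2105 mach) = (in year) 2.147e-08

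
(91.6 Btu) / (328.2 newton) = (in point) 8.347e+05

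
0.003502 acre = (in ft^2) 152.5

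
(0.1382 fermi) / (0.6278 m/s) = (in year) 6.98e-24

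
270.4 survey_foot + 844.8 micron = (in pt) 2.336e+05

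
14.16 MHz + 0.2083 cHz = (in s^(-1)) 1.416e+07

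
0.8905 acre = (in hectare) 0.3604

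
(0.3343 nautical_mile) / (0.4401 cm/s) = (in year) 0.004461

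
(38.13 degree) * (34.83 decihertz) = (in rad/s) 2.318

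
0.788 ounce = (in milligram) 2.234e+04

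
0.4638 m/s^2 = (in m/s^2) 0.4638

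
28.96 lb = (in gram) 1.314e+04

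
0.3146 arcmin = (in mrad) 0.09151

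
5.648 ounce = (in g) 160.1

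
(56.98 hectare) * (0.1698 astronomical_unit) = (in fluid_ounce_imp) 5.094e+20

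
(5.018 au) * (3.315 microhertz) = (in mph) 5.567e+06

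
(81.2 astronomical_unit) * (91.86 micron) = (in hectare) 1.116e+05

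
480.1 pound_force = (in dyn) 2.136e+08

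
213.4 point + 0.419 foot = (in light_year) 2.146e-17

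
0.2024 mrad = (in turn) 3.221e-05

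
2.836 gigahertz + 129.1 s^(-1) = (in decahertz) 2.836e+08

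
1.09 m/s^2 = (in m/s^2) 1.09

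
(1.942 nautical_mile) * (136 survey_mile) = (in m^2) 7.872e+08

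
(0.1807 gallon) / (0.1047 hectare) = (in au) 4.367e-18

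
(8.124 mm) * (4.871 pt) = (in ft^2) 0.0001503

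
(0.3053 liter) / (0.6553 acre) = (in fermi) 1.151e+08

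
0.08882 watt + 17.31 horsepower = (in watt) 1.291e+04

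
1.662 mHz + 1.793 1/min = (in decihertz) 0.3155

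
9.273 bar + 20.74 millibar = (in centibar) 929.4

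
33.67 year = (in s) 1.062e+09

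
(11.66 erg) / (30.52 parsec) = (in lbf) 2.783e-25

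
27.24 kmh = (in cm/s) 756.7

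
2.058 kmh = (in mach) 0.001679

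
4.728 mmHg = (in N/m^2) 630.3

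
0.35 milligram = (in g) 0.00035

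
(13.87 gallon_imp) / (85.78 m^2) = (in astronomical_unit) 4.914e-15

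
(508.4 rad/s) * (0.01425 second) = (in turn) 1.153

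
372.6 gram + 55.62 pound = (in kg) 25.6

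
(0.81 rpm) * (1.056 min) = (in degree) 307.9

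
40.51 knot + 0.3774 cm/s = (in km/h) 75.04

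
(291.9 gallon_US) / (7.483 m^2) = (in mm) 147.7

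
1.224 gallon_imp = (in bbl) 0.035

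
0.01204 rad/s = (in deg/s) 0.6898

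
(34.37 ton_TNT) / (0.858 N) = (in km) 1.676e+08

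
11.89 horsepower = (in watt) 8866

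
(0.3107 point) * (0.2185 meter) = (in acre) 5.918e-09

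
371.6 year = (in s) 1.172e+10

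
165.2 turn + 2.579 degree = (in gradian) 6.608e+04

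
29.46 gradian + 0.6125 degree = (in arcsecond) 9.766e+04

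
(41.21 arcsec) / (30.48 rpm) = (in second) 6.259e-05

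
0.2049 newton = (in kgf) 0.02089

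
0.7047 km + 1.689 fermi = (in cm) 7.047e+04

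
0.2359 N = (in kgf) 0.02406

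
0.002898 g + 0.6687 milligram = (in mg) 3.567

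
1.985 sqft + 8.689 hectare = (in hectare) 8.689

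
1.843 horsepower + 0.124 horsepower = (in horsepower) 1.967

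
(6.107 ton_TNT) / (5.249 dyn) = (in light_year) 0.05145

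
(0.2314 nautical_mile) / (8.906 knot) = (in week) 0.0001547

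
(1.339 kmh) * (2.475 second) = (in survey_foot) 3.02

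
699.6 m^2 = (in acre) 0.1729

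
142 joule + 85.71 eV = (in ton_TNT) 3.394e-08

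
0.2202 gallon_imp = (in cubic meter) 0.001001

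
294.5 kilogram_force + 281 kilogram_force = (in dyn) 5.644e+08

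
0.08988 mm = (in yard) 9.829e-05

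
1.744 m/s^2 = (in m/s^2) 1.744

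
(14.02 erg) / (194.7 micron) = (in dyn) 720.1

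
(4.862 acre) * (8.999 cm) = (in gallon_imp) 3.895e+05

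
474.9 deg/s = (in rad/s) 8.289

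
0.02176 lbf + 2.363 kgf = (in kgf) 2.373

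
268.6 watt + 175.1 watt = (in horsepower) 0.595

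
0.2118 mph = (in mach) 0.0002781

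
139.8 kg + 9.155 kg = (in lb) 328.4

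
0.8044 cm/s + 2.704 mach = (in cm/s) 9.207e+04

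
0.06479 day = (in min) 93.3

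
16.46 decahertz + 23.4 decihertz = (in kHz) 0.1669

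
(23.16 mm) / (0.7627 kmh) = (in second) 0.1093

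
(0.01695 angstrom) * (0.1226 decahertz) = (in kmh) 7.481e-12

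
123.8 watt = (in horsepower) 0.166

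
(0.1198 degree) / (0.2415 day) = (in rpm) 9.569e-07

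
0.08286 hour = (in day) 0.003452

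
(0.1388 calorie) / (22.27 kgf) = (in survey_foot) 0.008724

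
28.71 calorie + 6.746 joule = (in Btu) 0.1202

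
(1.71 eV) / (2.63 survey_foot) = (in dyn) 3.418e-14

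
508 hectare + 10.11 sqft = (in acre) 1255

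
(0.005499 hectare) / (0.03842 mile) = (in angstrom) 8.894e+09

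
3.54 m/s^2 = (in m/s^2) 3.54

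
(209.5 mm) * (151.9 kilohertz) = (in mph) 7.119e+04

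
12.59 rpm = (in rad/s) 1.318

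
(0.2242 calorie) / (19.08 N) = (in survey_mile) 3.055e-05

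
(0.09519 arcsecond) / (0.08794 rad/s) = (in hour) 1.458e-09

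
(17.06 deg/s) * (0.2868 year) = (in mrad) 2.693e+09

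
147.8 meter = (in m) 147.8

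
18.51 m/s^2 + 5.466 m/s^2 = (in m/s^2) 23.98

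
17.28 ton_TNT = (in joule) 7.23e+10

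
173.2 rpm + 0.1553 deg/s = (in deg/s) 1039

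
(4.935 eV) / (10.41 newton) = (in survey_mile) 4.72e-23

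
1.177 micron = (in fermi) 1.177e+09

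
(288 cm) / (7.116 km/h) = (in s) 1.457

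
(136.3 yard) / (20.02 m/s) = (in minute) 0.1038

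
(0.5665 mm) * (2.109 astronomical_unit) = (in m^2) 1.787e+08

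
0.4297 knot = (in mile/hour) 0.4945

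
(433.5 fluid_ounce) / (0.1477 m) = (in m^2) 0.0868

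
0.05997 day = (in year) 0.0001643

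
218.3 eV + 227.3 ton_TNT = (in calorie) 2.273e+11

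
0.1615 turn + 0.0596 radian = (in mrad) 1074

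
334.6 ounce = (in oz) 334.6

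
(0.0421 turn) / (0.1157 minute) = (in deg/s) 2.183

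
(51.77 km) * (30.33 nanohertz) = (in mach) 4.611e-06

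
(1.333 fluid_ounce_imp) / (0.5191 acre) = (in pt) 5.111e-05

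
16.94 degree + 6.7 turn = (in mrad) 4.239e+04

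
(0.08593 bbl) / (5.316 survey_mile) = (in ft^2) 1.719e-05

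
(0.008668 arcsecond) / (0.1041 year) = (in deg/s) 7.334e-13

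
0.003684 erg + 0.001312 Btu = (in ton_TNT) 3.308e-10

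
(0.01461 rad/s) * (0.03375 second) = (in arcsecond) 101.7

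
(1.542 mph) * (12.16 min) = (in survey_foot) 1650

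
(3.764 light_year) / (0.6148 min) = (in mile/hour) 2.159e+15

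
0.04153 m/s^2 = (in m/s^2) 0.04153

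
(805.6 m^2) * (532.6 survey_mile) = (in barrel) 4.343e+09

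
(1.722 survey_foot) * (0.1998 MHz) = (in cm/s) 1.049e+07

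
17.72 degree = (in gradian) 19.69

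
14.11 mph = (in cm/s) 630.8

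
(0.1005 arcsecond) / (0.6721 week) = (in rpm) 1.145e-11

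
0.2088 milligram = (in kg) 2.088e-07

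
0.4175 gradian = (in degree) 0.3758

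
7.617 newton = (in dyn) 7.617e+05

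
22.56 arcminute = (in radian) 0.006562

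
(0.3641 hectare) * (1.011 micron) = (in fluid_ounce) 124.5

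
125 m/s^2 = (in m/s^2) 125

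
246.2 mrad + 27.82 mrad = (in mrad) 274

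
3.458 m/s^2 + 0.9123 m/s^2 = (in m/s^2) 4.37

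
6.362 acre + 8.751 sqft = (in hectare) 2.575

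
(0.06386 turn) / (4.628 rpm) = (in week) 1.369e-06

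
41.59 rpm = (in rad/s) 4.355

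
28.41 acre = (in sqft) 1.238e+06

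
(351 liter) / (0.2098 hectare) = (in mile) 1.04e-07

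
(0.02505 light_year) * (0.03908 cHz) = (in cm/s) 9.262e+12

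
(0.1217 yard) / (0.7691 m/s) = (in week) 2.392e-07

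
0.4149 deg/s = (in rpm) 0.06915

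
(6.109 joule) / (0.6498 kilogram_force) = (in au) 6.408e-12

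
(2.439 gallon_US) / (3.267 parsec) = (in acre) 2.263e-23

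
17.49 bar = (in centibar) 1749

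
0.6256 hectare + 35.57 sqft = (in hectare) 0.6259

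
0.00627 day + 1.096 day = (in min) 1587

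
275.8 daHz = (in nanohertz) 2.758e+12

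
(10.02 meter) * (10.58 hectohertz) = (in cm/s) 1.06e+06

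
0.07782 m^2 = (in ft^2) 0.8376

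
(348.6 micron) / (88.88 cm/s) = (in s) 0.0003922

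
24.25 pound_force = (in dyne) 1.079e+07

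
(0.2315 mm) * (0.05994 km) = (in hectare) 1.388e-06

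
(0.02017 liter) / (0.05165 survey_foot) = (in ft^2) 0.01379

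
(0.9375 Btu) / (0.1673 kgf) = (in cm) 6.029e+04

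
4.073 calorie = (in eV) 1.064e+20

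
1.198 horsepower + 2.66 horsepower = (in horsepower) 3.858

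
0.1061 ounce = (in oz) 0.1061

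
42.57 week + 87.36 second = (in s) 2.575e+07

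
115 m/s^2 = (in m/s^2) 115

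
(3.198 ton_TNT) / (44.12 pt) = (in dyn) 8.597e+16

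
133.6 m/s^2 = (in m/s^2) 133.6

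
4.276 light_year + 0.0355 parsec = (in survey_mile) 2.582e+13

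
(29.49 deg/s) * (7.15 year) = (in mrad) 1.161e+11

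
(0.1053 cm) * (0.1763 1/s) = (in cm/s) 0.01856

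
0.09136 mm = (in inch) 0.003597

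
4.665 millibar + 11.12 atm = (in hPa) 1.127e+04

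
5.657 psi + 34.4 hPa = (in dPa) 4.244e+05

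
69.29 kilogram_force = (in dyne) 6.795e+07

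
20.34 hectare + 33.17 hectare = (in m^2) 5.351e+05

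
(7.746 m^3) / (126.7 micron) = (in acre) 15.11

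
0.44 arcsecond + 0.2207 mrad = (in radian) 0.0002228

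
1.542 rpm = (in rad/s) 0.1615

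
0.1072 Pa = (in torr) 0.0008041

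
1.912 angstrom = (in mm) 1.912e-07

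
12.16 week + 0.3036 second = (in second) 7.354e+06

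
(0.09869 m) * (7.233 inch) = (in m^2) 0.01813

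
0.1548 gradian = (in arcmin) 8.359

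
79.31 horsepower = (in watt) 5.914e+04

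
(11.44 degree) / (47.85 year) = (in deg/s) 7.581e-09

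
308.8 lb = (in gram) 1.401e+05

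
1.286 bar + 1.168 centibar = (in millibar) 1298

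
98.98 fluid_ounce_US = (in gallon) 0.7733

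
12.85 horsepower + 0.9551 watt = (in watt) 9583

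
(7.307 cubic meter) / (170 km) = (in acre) 1.062e-08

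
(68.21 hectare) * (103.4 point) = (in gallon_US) 6.573e+06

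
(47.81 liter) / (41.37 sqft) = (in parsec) 4.031e-19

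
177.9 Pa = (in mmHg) 1.334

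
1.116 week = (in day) 7.812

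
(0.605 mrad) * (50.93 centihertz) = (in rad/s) 0.0003081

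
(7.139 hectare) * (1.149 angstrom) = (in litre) 0.008203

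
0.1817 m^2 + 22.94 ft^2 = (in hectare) 0.0002313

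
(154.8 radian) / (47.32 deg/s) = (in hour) 0.05207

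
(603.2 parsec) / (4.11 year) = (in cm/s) 1.436e+13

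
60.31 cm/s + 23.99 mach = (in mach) 23.99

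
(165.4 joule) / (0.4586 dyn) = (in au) 0.0002411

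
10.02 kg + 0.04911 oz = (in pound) 22.09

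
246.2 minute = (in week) 0.02442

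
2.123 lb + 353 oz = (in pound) 24.19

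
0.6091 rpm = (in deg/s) 3.655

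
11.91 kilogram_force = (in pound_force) 26.26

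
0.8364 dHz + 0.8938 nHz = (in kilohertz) 8.364e-05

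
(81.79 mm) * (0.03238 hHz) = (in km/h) 0.9534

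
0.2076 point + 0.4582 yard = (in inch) 16.5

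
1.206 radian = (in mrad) 1206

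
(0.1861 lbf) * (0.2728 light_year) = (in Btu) 2.025e+12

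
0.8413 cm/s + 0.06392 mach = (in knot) 42.32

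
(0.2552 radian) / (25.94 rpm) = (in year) 2.979e-09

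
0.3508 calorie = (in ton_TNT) 3.508e-10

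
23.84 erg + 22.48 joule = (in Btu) 0.02131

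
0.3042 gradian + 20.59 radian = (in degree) 1180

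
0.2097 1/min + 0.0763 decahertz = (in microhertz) 7.665e+05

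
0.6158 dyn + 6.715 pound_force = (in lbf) 6.715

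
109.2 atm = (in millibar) 1.106e+05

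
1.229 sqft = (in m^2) 0.1142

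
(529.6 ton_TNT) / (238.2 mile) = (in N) 5.78e+06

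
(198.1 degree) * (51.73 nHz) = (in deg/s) 1.025e-05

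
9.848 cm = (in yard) 0.1077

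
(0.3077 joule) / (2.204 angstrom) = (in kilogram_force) 1.424e+08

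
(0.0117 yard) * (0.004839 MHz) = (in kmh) 186.4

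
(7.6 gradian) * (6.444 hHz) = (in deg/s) 4408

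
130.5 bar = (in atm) 128.8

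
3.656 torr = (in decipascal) 4874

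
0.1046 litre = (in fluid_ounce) 3.537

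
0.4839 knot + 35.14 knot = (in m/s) 18.33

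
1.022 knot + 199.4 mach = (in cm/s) 6.79e+06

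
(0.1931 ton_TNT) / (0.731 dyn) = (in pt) 3.133e+17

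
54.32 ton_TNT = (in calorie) 5.432e+10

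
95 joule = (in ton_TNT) 2.271e-08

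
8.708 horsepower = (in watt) 6494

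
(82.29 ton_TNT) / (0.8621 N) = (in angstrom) 3.994e+21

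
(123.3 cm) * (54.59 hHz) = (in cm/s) 6.731e+05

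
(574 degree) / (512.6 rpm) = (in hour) 5.184e-05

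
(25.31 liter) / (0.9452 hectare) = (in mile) 1.664e-09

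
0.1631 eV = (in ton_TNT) 6.246e-30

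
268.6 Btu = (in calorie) 6.773e+04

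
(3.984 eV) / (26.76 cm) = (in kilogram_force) 2.432e-19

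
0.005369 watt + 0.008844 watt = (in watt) 0.01421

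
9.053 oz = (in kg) 0.2566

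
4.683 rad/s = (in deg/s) 268.3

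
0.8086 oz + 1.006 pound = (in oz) 16.9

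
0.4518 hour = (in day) 0.01883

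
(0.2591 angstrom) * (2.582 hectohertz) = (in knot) 1.3e-08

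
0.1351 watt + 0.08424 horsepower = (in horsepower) 0.08442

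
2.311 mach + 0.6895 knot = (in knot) 1530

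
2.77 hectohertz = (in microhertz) 2.77e+08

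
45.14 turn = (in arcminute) 9.75e+05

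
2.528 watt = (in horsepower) 0.00339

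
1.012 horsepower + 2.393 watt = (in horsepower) 1.015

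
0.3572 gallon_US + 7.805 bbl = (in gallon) 328.2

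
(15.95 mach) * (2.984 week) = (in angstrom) 9.801e+19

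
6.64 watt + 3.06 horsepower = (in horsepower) 3.069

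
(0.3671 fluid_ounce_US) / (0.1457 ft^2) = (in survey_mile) 4.984e-07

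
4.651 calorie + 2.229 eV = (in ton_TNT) 4.651e-09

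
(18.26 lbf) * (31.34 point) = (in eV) 5.605e+18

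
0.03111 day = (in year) 8.523e-05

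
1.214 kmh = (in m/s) 0.3372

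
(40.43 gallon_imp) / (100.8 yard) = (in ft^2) 0.02146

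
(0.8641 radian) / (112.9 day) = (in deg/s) 5.076e-06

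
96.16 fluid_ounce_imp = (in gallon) 0.7218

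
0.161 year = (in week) 8.395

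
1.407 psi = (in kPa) 9.701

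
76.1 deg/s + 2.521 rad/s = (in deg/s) 220.5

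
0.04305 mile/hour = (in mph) 0.04305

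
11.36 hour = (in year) 0.001297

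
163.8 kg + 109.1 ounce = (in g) 1.669e+05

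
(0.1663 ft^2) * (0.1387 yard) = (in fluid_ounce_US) 66.26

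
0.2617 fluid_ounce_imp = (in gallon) 0.001964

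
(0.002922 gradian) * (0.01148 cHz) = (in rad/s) 5.269e-09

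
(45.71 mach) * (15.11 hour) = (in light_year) 8.949e-08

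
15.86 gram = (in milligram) 1.586e+04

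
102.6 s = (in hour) 0.0285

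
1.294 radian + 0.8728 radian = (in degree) 124.1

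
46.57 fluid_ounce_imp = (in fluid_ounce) 44.74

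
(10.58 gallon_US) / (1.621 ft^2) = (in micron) 2.659e+05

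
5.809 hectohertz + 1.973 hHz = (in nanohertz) 7.782e+11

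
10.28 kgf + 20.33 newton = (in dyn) 1.211e+07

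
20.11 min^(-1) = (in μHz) 3.352e+05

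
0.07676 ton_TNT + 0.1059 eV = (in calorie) 7.676e+07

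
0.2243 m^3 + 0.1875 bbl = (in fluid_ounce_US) 8592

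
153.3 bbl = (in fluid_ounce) 8.241e+05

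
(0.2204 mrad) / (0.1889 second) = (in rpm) 0.01114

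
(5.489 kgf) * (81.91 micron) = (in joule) 0.004409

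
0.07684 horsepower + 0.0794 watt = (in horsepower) 0.07695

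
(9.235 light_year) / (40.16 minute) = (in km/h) 1.305e+14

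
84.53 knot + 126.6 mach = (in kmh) 1.553e+05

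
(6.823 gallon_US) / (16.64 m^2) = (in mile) 9.645e-07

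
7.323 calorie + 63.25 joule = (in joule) 93.89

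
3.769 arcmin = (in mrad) 1.096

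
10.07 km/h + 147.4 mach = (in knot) 9.757e+04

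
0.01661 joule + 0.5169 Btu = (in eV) 3.404e+21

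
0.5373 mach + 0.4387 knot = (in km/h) 659.4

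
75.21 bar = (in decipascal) 7.521e+07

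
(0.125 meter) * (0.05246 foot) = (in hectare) 1.999e-07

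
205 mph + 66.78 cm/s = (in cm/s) 9231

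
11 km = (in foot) 3.609e+04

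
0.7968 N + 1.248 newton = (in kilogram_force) 0.2085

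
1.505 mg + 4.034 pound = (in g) 1830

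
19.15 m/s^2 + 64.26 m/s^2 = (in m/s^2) 83.41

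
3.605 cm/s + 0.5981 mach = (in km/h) 733.3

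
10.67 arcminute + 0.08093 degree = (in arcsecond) 931.5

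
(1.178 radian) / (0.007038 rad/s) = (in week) 0.0002767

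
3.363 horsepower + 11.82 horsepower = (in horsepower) 15.18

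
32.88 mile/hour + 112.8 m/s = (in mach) 0.3744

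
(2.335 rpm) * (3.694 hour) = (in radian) 3252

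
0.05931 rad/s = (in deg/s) 3.398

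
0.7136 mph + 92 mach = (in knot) 6.089e+04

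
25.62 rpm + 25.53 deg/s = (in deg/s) 179.2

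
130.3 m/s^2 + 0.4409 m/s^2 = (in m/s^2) 130.7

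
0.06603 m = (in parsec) 2.14e-18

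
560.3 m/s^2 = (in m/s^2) 560.3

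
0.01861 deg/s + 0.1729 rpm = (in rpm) 0.176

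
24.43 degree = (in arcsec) 8.795e+04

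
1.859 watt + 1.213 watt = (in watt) 3.072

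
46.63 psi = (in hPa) 3215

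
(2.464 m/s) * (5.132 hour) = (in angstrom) 4.552e+14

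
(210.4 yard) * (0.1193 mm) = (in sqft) 0.2471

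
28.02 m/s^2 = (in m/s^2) 28.02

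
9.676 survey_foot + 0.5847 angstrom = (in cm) 294.9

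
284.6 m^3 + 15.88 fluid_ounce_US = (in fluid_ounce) 9.623e+06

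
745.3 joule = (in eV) 4.652e+21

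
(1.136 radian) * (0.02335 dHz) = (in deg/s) 0.152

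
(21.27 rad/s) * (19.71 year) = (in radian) 1.322e+10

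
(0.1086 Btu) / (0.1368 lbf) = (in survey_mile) 0.117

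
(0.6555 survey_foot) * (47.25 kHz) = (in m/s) 9440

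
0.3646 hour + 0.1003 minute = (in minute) 21.98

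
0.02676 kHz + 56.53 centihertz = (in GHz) 2.733e-08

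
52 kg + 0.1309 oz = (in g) 5.2e+04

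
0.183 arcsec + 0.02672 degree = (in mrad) 0.4672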